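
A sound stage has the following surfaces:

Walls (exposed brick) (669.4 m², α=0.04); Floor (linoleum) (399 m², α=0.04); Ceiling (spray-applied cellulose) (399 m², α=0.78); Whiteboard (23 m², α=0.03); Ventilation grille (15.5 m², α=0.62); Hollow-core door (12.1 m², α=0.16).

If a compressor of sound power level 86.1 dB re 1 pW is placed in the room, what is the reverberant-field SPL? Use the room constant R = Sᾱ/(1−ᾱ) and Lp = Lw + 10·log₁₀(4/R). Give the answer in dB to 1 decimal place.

A = 366.192 sabins; S = 1518.0 m².
ᾱ = 366.192/1518.0 = 0.2412; R = Sᾱ/(1−ᾱ) = 366.192/(1−0.2412) = 482.594 m².
Lp = 86.1 + 10·log₁₀(4/482.594) = 86.1 + (-20.82) = 65.3 dB.

65.3 dB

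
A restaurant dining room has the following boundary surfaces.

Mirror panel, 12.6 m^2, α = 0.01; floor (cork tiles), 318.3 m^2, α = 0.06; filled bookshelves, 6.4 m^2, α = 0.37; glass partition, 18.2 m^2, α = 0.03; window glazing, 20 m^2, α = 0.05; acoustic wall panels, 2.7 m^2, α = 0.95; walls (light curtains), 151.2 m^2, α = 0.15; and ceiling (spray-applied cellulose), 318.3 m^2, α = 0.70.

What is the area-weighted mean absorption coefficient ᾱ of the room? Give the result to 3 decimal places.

S = Σ Sᵢ = 12.6 + 318.3 + 6.4 + 18.2 + 20 + 2.7 + 151.2 + 318.3 = 847.7 m^2.
Σ(Sᵢαᵢ) = 12.6·0.01 + 318.3·0.06 + 6.4·0.37 + 18.2·0.03 + 20·0.05 + 2.7·0.95 + 151.2·0.15 + 318.3·0.70 = 271.193.
ᾱ = A/S = 0.320.

0.320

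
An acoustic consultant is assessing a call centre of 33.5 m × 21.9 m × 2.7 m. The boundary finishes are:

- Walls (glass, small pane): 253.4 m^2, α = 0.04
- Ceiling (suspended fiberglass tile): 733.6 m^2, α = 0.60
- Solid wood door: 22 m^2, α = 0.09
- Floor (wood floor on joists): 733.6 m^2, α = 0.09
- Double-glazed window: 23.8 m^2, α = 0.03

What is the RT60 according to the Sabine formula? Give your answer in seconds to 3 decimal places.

0.614 seconds

A = Σ Sᵢαᵢ = 253.4×0.04 + 733.6×0.60 + 22×0.09 + 733.6×0.09 + 23.8×0.03 = 519.014 sabins.
Room volume: 1980.855 m³.
Sabine: RT60 = 0.161 × 1980.855 / 519.014 = 0.614 s.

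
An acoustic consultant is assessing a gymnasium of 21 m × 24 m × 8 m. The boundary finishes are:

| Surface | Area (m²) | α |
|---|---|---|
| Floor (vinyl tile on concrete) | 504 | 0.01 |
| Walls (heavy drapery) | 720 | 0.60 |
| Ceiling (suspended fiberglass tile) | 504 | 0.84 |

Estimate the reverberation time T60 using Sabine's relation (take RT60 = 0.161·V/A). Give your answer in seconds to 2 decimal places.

0.75 sec

A = Σ Sᵢαᵢ = 504*0.01 + 720*0.60 + 504*0.84 = 860.400 sabins.
Volume V = 21 × 24 × 8 = 4032 m³.
T = 0.161 V/A = 0.161·4032/860.400 = 0.75 s.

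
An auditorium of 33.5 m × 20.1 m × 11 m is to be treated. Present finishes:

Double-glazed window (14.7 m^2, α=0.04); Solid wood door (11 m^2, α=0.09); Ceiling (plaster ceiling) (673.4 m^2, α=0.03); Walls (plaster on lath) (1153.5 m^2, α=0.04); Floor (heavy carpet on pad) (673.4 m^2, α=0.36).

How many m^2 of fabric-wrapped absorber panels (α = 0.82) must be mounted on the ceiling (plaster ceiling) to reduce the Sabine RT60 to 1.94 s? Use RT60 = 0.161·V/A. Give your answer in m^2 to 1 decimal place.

Equivalent absorption area: A₁ = 14.7×0.04 + 11×0.09 + 673.4×0.03 + 1153.5×0.04 + 673.4×0.36 = 310.344 m^2.
V = 7406.85 m³. Target absorption A₂ = 0.161 × 7406.85 / 1.94 = 614.692 sabins.
ΔA needed = 614.692 − 310.344 = 304.348 sabins.
Net gain per m^2: Δα = 0.82 − 0.03 = 0.79.
Panel area = 304.348 / 0.79 = 385.3 m^2.

385.3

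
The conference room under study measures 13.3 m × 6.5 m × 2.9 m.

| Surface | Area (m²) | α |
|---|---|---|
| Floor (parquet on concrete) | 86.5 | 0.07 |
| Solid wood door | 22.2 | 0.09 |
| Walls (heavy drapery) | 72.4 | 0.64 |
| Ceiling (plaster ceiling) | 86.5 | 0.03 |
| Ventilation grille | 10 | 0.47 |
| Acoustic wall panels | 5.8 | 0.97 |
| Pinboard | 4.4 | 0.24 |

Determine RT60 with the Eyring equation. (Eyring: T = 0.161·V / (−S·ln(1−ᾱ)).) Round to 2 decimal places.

0.52 s

Total surface area S = 86.5 + 22.2 + 72.4 + 86.5 + 10 + 5.8 + 4.4 = 287.8 m².
Σ(Sᵢαᵢ) = 86.5·0.07 + 22.2·0.09 + 72.4·0.64 + 86.5·0.03 + 10·0.47 + 5.8·0.97 + 4.4·0.24 = 68.366.
ᾱ = 68.366 / 287.8 = 0.2375.
−S·ln(1−ᾱ) = −287.8 × ln(1 − 0.2375) = 78.038.
V = 13.3 × 6.5 × 2.9 = 250.705 m³.
T = 0.161·V/[−S·ln(1−ᾱ)] = 0.161·250.705/78.038 = 0.52 s.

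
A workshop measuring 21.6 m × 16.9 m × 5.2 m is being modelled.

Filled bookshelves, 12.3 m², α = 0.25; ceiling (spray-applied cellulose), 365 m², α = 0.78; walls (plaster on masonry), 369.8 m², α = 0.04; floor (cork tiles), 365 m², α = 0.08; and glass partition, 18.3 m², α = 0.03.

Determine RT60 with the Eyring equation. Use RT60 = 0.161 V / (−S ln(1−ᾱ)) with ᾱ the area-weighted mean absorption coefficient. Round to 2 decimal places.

Total surface area S = 12.3 + 365 + 369.8 + 365 + 18.3 = 1130.4 m².
Absorption A = 12.3×0.25 + 365×0.78 + 369.8×0.04 + 365×0.08 + 18.3×0.03 = 332.316 sabins.
ᾱ = 332.316 / 1130.4 = 0.2940.
−S·ln(1−ᾱ) = −1130.4 × ln(1 − 0.2940) = 393.538.
V = 21.6 × 16.9 × 5.2 = 1898.208 m³.
RT60 = 0.161 × 1898.208 / 393.538 = 0.78 s.

0.78 seconds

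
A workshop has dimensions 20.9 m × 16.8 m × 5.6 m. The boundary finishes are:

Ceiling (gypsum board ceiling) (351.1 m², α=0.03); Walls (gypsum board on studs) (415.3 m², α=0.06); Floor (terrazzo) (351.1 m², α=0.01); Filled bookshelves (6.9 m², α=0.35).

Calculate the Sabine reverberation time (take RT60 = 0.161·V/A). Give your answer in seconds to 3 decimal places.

Equivalent absorption area: A = 351.1·0.03 + 415.3·0.06 + 351.1·0.01 + 6.9·0.35 = 41.377 m².
Room volume: 1966.272 m³.
Sabine: RT60 = 0.161 × 1966.272 / 41.377 = 7.651 s.

7.651 s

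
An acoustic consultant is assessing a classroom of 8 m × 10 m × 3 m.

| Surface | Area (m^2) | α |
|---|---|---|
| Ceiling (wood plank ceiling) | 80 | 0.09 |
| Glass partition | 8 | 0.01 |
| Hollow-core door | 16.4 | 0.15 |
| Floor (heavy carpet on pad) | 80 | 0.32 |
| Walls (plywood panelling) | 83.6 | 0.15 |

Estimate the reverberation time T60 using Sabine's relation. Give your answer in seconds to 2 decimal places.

0.81 sec

A = Σ Sᵢαᵢ = 80*0.09 + 8*0.01 + 16.4*0.15 + 80*0.32 + 83.6*0.15 = 47.880 sabins.
Room volume: 240 m³.
RT60 = 0.161 · V / A = 0.161 × 240 / 47.880 = 0.81 s.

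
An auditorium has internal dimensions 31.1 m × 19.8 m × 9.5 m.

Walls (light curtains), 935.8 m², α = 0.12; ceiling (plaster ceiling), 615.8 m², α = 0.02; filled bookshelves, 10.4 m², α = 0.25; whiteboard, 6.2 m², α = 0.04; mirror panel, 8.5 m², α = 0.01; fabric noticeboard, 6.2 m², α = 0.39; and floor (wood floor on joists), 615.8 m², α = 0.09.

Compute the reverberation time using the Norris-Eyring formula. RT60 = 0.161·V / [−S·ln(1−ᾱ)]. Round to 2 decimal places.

4.86 sec

S = Σ Sᵢ = 2198.7 m².
Σ(Sᵢαᵢ) = 935.8×0.12 + 615.8×0.02 + 10.4×0.25 + 6.2×0.04 + 8.5×0.01 + 6.2×0.39 + 615.8×0.09 = 185.385.
ᾱ = 185.385 / 2198.7 = 0.0843.
Eyring denominator: −S ln(1−ᾱ) = 193.632.
V = 31.1 × 19.8 × 9.5 = 5849.91 m³.
RT60 = 0.161 × 5849.91 / 193.632 = 4.86 s.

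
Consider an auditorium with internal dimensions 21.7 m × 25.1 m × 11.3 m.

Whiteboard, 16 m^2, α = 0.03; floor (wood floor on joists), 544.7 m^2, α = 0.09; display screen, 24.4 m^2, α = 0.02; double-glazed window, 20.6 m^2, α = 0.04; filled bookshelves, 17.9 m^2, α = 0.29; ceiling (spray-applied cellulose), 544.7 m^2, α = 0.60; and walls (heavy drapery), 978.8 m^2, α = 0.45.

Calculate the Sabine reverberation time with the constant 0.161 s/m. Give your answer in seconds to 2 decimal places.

1.20 seconds

Equivalent absorption area: A = 16*0.03 + 544.7*0.09 + 24.4*0.02 + 20.6*0.04 + 17.9*0.29 + 544.7*0.60 + 978.8*0.45 = 823.286 m^2.
Volume V = 21.7 × 25.1 × 11.3 = 6154.771 m³.
RT60 = 0.161 · V / A = 0.161 × 6154.771 / 823.286 = 1.20 s.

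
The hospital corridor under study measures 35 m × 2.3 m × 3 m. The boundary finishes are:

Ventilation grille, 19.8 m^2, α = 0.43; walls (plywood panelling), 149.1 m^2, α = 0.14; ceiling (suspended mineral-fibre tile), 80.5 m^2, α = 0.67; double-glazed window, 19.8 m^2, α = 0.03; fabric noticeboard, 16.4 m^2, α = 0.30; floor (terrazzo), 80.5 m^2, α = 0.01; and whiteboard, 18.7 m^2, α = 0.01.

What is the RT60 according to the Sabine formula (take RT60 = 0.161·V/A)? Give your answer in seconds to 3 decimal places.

0.433 s

Equivalent absorption area: A = 19.8*0.43 + 149.1*0.14 + 80.5*0.67 + 19.8*0.03 + 16.4*0.30 + 80.5*0.01 + 18.7*0.01 = 89.829 m^2.
Room volume: 241.5 m³.
Sabine: RT60 = 0.161 × 241.5 / 89.829 = 0.433 s.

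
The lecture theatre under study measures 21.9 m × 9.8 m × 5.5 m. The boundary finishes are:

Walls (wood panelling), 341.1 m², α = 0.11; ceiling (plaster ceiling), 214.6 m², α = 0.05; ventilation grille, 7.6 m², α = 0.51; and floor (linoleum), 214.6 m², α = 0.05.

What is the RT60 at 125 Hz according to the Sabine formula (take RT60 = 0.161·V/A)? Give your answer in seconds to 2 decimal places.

Equivalent absorption area: A = 341.1·0.11 + 214.6·0.05 + 7.6·0.51 + 214.6·0.05 = 62.857 m².
Volume V = 21.9 × 9.8 × 5.5 = 1180.41 m³.
Sabine: RT60 = 0.161 × 1180.41 / 62.857 = 3.02 s.

3.02 sec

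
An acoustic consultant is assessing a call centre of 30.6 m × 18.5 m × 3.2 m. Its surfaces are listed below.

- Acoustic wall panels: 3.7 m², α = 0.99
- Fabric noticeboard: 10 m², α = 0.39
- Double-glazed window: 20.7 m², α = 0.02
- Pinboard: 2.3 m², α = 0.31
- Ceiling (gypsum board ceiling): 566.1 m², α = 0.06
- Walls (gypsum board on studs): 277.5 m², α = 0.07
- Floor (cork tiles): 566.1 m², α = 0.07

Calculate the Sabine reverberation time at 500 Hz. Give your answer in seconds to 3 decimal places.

2.868 seconds

Total absorption A = 3.7·0.99 + 10·0.39 + 20.7·0.02 + 2.3·0.31 + 566.1·0.06 + 277.5·0.07 + 566.1·0.07
  = 3.663 + 3.900 + 0.414 + 0.713 + 33.966 + 19.425 + 39.627 = 101.708 m² sabins.
Volume V = 30.6 × 18.5 × 3.2 = 1811.52 m³.
T = 0.161 V/A = 0.161·1811.52/101.708 = 2.868 s.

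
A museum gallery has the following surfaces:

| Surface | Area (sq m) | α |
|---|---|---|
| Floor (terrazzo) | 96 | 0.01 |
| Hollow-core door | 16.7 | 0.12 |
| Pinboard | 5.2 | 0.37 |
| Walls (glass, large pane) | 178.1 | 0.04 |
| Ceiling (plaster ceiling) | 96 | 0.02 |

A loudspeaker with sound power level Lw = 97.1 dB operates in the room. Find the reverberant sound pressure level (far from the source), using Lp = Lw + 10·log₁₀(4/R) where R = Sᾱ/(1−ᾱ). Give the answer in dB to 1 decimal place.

A = 13.932 sabins; S = 392.0 sq m.
ᾱ = 13.932/392.0 = 0.0355; R = Sᾱ/(1−ᾱ) = 13.932/(1−0.0355) = 14.445 sq m.
Lp = 97.1 + 10·log₁₀(4/14.445) = 97.1 + (-5.58) = 91.5 dB.

91.5 dB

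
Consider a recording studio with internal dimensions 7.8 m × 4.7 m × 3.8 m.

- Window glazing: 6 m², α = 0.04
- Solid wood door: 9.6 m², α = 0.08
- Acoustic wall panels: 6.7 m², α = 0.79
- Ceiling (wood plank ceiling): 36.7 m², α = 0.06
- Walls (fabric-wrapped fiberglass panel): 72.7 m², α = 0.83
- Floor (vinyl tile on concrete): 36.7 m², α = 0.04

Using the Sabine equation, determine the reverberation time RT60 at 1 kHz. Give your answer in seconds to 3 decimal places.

Summing Sᵢαᵢ: 0.240 + 0.768 + 5.293 + 2.202 + 60.341 + 1.468 → A = 70.312 sabins.
Volume V = 7.8 × 4.7 × 3.8 = 139.308 m³.
Sabine: RT60 = 0.161 × 139.308 / 70.312 = 0.319 s.

0.319 seconds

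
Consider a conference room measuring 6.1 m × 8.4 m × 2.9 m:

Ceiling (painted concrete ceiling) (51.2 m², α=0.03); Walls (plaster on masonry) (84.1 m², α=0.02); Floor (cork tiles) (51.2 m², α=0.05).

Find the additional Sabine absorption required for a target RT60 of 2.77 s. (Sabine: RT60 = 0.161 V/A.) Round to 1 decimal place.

Summing Sᵢαᵢ: 1.536 + 1.682 + 2.560 → A₁ = 5.778 sabins.
For T = 2.77 s, need A₂ = 0.161·V/T = 0.161·148.596/2.77 = 8.637 sabins.
ΔA = A₂ − A₁ = 8.637 − 5.778 = 2.9 sabins.

2.9 sabins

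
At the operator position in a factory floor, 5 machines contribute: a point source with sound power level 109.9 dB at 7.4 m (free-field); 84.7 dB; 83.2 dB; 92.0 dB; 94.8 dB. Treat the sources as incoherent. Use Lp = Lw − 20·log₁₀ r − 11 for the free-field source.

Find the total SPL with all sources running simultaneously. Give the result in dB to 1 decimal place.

97.2 dB

Source at 7.4 m: Lp = 109.9 − 20·log₁₀(7.4) − 11 = 81.5 dB.
Converting to relative power and adding: 10^(81.5/10) + 10^(84.7/10) + 10^(83.2/10) + 10^(92.0/10) + 10^(94.8/10) = 5.25e+09.
Combined level = 10 log₁₀(5.25e+09) = 97.2 dB.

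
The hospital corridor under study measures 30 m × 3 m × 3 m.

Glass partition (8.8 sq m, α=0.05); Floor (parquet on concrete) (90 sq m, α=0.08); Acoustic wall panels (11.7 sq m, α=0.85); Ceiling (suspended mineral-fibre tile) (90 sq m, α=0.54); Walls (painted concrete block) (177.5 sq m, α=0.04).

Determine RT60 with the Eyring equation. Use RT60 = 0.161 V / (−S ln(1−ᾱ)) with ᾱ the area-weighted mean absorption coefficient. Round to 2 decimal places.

Total surface area S = 8.8 + 90 + 11.7 + 90 + 177.5 = 378.0 sq m.
Absorption A = 8.8·0.05 + 90·0.08 + 11.7·0.85 + 90·0.54 + 177.5·0.04 = 73.285 sabins.
ᾱ = 73.285 / 378.0 = 0.1939.
Eyring denominator: −S ln(1−ᾱ) = 81.477.
V = 30 × 3 × 3 = 270 m³.
RT60 = 0.161 × 270 / 81.477 = 0.53 s.

0.53 seconds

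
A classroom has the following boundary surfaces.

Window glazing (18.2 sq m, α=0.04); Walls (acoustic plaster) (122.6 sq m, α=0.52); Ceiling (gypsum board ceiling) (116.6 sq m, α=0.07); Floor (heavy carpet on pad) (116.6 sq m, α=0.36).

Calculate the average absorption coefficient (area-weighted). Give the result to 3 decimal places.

S = Σ Sᵢ = 18.2 + 122.6 + 116.6 + 116.6 = 374.0 sq m.
A = 18.2×0.04 + 122.6×0.52 + 116.6×0.07 + 116.6×0.36 = 114.618 sabins.
ᾱ = 114.618 / 374.0 = 0.306.

0.306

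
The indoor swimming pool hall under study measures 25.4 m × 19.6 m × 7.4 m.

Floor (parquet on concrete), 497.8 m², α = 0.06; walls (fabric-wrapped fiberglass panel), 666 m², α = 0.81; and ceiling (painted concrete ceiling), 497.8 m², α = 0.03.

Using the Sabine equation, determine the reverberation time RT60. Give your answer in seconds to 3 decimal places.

A = Σ Sᵢαᵢ = 497.8*0.06 + 666*0.81 + 497.8*0.03 = 584.262 sabins.
Room volume: 3684.016 m³.
T = 0.161 V/A = 0.161·3684.016/584.262 = 1.015 s.

1.015 seconds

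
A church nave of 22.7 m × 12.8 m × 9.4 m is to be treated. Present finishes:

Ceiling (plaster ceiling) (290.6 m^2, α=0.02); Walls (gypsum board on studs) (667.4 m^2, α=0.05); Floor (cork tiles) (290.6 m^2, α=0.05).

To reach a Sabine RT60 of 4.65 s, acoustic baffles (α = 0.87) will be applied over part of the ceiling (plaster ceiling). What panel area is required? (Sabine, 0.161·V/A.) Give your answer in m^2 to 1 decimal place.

Summing Sᵢαᵢ: 5.812 + 33.370 + 14.530 → A₁ = 53.712 sabins.
Required A₂ = 0.161·2731.264/4.65 = 94.566 sabins.
Absorption to add: 94.566 − 53.712 = 40.854 sabins.
Net gain per m^2: Δα = 0.87 − 0.02 = 0.85.
Panel area = 40.854 / 0.85 = 48.1 m^2.

48.1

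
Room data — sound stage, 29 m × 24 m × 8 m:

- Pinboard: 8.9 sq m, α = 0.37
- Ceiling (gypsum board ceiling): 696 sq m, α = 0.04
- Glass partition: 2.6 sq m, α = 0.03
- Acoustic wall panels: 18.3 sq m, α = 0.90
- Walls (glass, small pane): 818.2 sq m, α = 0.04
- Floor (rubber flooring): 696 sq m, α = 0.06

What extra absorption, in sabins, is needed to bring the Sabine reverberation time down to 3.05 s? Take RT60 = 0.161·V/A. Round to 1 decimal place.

171.7 sabins

Summing Sᵢαᵢ: 3.293 + 27.840 + 0.078 + 16.470 + 32.728 + 41.760 → A₁ = 122.169 sabins.
For T = 3.05 s, need A₂ = 0.161·V/T = 0.161·5568/3.05 = 293.917 sabins.
Additional absorption ΔA = 293.917 − 122.169 = 171.7 sabins.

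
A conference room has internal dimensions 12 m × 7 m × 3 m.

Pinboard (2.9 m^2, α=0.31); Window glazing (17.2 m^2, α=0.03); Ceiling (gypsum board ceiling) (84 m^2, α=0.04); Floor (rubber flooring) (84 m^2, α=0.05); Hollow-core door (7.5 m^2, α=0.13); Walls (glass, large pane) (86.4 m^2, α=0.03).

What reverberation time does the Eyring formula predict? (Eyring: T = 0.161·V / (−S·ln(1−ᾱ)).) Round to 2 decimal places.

3.16 seconds

S = Σ Sᵢ = 282.0 m^2.
Absorption A = 2.9·0.31 + 17.2·0.03 + 84·0.04 + 84·0.05 + 7.5·0.13 + 86.4·0.03 = 12.542 sabins.
ᾱ = 12.542 / 282.0 = 0.0445.
−S·ln(1−ᾱ) = −282.0 × ln(1 − 0.0445) = 12.837.
V = 12 × 7 × 3 = 252 m³.
RT60 = 0.161 × 252 / 12.837 = 3.16 s.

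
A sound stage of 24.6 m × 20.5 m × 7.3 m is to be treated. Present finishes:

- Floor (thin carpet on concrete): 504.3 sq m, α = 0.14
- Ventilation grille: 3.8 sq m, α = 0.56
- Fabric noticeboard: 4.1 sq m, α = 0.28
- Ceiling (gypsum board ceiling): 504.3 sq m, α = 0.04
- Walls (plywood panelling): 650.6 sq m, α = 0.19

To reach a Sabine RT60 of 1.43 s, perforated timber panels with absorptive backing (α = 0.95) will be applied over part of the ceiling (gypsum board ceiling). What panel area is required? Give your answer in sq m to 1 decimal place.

Total absorption A₁ = 504.3×0.14 + 3.8×0.56 + 4.1×0.28 + 504.3×0.04 + 650.6×0.19
  = 70.602 + 2.128 + 1.148 + 20.172 + 123.614 = 217.664 sq m sabins.
V = 3681.39 m³. Target absorption A₂ = 0.161 × 3681.39 / 1.43 = 414.478 sabins.
ΔA needed = 414.478 − 217.664 = 196.814 sabins.
Net gain per sq m: Δα = 0.95 − 0.04 = 0.91.
Area = ΔA/Δα = 196.814/0.91 = 216.3 sq m.

216.3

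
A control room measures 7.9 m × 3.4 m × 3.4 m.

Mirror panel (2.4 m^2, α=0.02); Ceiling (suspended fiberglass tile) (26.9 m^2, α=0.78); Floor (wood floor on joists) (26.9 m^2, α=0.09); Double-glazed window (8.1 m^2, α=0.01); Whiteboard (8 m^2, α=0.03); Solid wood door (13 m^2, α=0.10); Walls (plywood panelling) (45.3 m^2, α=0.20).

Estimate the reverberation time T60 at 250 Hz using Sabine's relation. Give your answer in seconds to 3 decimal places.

0.431 sec

Summing Sᵢαᵢ: 0.048 + 20.982 + 2.421 + 0.081 + 0.240 + 1.300 + 9.060 → A = 34.132 sabins.
Volume V = 7.9 × 3.4 × 3.4 = 91.324 m³.
RT60 = 0.161 · V / A = 0.161 × 91.324 / 34.132 = 0.431 s.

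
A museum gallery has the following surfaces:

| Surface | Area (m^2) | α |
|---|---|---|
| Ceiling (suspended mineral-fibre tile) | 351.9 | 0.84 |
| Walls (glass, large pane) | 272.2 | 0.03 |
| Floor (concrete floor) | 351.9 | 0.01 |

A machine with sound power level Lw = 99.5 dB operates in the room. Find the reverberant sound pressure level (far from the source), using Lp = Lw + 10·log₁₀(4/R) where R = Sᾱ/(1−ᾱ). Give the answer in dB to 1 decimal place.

79.0 dB

A = 307.281 sabins; S = 976.0 m^2.
ᾱ = 307.281/976.0 = 0.3148; R = Sᾱ/(1−ᾱ) = 307.281/(1−0.3148) = 448.454 m^2.
Lp = 99.5 + 10·log₁₀(4/448.454) = 99.5 + (-20.50) = 79.0 dB.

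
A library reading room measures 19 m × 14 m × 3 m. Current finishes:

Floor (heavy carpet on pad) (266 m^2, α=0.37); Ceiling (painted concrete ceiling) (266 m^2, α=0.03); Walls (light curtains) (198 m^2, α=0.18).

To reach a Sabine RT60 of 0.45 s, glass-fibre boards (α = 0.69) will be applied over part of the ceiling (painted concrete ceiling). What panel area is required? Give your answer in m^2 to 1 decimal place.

Equivalent absorption area: A₁ = 266·0.37 + 266·0.03 + 198·0.18 = 142.040 m^2.
V = 798 m³. Target absorption A₂ = 0.161 × 798 / 0.45 = 285.507 sabins.
ΔA needed = 285.507 − 142.040 = 143.467 sabins.
Each m^2 of panel replacing the ceiling (painted concrete ceiling) adds (0.69 − 0.03) = 0.66 sabins.
Area = ΔA/Δα = 143.467/0.66 = 217.4 m^2.

217.4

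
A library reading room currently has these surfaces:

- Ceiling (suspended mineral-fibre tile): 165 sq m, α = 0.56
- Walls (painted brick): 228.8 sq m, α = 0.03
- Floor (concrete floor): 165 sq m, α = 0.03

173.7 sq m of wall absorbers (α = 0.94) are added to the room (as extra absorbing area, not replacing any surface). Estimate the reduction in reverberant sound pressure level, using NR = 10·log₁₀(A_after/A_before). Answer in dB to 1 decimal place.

4.1 dB

Total absorption A_before = 165*0.56 + 228.8*0.03 + 165*0.03
  = 92.400 + 6.864 + 4.950 = 104.214 sq m sabins.
Treatment contributes 173.7·0.94 = 163.278 sabins.
New total A_after = 267.492 sabins.
NR = 10·log₁₀(267.492/104.214) = 4.1 dB.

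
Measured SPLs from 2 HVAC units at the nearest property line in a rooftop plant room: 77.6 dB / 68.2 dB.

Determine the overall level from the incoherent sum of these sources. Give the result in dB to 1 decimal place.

78.1 dB

Σ 10^(Lᵢ/10) = 6.415e+07.
Combined level = 10 log₁₀(6.415e+07) = 78.1 dB.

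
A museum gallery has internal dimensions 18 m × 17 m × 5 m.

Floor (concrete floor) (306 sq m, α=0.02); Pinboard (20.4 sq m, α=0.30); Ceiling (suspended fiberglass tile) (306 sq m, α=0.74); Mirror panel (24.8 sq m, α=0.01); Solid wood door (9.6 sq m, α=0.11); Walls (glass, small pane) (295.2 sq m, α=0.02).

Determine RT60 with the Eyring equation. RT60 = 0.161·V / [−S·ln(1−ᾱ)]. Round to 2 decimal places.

S = Σ Sᵢ = 962.0 sq m.
Absorption A = 306×0.02 + 20.4×0.30 + 306×0.74 + 24.8×0.01 + 9.6×0.11 + 295.2×0.02 = 245.888 sabins.
ᾱ = 245.888 / 962.0 = 0.2556.
−S·ln(1−ᾱ) = −962.0 × ln(1 − 0.2556) = 283.960.
V = 18 × 17 × 5 = 1530 m³.
T = 0.161·V/[−S·ln(1−ᾱ)] = 0.161·1530/283.960 = 0.87 s.

0.87 s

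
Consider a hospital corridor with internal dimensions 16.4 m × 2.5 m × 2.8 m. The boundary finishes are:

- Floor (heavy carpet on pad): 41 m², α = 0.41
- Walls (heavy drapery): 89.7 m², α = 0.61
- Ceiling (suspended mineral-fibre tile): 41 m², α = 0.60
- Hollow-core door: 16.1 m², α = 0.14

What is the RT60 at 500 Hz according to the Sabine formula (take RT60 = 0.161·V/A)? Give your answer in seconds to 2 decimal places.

0.19 sec

Total absorption A = 41·0.41 + 89.7·0.61 + 41·0.60 + 16.1·0.14
  = 16.810 + 54.717 + 24.600 + 2.254 = 98.381 m² sabins.
Room volume: 114.8 m³.
T = 0.161 V/A = 0.161·114.8/98.381 = 0.19 s.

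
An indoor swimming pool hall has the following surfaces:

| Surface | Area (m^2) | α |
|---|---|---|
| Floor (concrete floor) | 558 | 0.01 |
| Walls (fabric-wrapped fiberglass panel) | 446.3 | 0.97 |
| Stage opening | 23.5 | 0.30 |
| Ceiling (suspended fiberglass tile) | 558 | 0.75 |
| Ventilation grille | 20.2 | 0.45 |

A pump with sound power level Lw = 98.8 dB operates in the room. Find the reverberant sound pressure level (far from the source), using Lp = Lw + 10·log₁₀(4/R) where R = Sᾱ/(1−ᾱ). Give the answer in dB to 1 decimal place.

Σ(Sᵢαᵢ) = 558·0.01 + 446.3·0.97 + 23.5·0.30 + 558·0.75 + 20.2·0.45 = 873.131; total area S = 1606.0 m^2.
ᾱ = 0.5437, so room constant R = A/(1−ᾱ) = 1913.502 m^2.
Lp = Lw + 10 log₁₀(4/R) = 98.8 -26.80 = 72.0 dB.

72.0 dB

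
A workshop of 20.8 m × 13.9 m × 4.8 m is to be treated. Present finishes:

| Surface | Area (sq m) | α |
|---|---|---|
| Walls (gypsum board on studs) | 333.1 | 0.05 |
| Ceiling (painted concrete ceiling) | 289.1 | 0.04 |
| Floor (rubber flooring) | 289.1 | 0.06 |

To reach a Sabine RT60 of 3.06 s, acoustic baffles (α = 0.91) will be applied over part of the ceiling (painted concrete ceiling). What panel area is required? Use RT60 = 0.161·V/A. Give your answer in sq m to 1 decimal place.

31.6

Total absorption A₁ = 333.1*0.05 + 289.1*0.04 + 289.1*0.06
  = 16.655 + 11.564 + 17.346 = 45.565 sq m sabins.
Required A₂ = 0.161·1387.776/3.06 = 73.017 sabins.
ΔA needed = 73.017 − 45.565 = 27.452 sabins.
Each sq m of panel replacing the ceiling (painted concrete ceiling) adds (0.91 − 0.04) = 0.87 sabins.
Area = ΔA/Δα = 27.452/0.87 = 31.6 sq m.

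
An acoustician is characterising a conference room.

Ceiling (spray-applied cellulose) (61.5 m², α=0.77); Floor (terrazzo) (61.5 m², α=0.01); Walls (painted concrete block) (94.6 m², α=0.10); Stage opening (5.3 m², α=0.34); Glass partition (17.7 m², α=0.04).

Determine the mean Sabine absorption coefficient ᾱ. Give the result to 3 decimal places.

0.249

S = Σ Sᵢ = 61.5 + 61.5 + 94.6 + 5.3 + 17.7 = 240.6 m².
Weighted sum Σ Sα = 59.940.
ᾱ = 59.940 / 240.6 = 0.249.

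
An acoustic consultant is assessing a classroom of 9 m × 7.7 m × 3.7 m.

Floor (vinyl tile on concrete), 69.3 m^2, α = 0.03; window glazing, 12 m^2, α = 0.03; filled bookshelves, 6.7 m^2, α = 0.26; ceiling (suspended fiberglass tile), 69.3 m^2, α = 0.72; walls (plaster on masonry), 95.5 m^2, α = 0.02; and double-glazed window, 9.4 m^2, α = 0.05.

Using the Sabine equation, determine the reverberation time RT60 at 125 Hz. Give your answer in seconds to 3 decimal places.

A = Σ Sᵢαᵢ = 69.3*0.03 + 12*0.03 + 6.7*0.26 + 69.3*0.72 + 95.5*0.02 + 9.4*0.05 = 56.457 sabins.
V = 9·7.7·3.7 = 256.41 m³.
Sabine: RT60 = 0.161 × 256.41 / 56.457 = 0.731 s.

0.731 s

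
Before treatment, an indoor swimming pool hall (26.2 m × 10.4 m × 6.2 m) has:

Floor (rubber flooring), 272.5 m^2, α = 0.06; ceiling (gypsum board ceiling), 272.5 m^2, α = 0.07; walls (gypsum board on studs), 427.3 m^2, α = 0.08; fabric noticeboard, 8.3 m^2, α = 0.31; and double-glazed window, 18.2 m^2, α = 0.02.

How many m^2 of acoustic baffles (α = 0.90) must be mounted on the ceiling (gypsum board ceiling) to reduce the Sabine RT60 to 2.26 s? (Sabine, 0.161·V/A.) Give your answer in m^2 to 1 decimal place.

57.6

A₁ = Σ Sᵢαᵢ = 272.5·0.06 + 272.5·0.07 + 427.3·0.08 + 8.3·0.31 + 18.2·0.02 = 72.546 sabins.
Required A₂ = 0.161·1689.376/2.26 = 120.349 sabins.
ΔA needed = 120.349 − 72.546 = 47.803 sabins.
Net gain per m^2: Δα = 0.90 − 0.07 = 0.83.
Area = ΔA/Δα = 47.803/0.83 = 57.6 m^2.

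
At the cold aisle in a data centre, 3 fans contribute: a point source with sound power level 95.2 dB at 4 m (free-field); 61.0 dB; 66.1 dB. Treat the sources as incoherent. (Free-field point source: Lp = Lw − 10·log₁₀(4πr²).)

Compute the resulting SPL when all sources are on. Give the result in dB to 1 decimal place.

73.4 dB

Source at 4 m: Lp = 95.2 − 10·log₁₀(4π·4²) = 95.2 − 10·log₁₀(201.062) = 72.2 dB.
Sum in the linear (power) domain: Σ 10^(Lᵢ/10) = 10^(72.2/10) + 10^(61.0/10) + 10^(66.1/10) = 2.193e+07.
L_total = 10·log₁₀(2.193e+07) = 73.4 dB.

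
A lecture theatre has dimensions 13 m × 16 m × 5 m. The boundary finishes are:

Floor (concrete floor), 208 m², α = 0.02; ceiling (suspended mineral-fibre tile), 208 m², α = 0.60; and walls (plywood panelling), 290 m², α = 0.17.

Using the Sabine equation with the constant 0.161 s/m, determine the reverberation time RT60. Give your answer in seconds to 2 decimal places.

0.94 s

A = Σ Sᵢαᵢ = 208·0.02 + 208·0.60 + 290·0.17 = 178.260 sabins.
V = 13·16·5 = 1040 m³.
RT60 = 0.161 · V / A = 0.161 × 1040 / 178.260 = 0.94 s.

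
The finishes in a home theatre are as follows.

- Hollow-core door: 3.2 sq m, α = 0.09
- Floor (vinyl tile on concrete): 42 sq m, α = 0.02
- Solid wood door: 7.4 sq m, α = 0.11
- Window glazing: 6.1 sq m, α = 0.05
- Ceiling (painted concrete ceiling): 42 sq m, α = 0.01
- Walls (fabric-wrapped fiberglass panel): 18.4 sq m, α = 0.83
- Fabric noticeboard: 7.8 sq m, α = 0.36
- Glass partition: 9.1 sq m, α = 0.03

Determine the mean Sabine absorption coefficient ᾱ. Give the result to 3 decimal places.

0.155

Total surface area S = 136.0 sq m.
A = 3.2×0.09 + 42×0.02 + 7.4×0.11 + 6.1×0.05 + 42×0.01 + 18.4×0.83 + 7.8×0.36 + 9.1×0.03 = 21.020 sabins.
ᾱ = A/S = 0.155.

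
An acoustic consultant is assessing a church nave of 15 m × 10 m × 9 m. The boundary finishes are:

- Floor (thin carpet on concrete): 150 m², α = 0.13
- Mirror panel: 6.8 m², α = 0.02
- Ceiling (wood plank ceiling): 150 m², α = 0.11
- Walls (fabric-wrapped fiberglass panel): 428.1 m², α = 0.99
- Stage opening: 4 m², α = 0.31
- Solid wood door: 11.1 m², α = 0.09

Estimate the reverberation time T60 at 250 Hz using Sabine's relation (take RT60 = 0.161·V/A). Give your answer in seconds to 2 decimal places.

0.47 sec

Summing Sᵢαᵢ: 19.500 + 0.136 + 16.500 + 423.819 + 1.240 + 0.999 → A = 462.194 sabins.
Room volume: 1350 m³.
T = 0.161 V/A = 0.161·1350/462.194 = 0.47 s.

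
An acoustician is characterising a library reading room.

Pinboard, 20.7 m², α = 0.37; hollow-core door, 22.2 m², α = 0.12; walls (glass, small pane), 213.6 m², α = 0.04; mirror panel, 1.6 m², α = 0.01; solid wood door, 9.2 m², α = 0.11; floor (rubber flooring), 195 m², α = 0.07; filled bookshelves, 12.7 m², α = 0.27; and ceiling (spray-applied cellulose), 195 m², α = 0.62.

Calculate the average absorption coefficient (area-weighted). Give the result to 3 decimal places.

Total surface area S = 670.0 m².
Weighted sum Σ Sα = 157.874.
ᾱ = 157.874 / 670.0 = 0.236.

0.236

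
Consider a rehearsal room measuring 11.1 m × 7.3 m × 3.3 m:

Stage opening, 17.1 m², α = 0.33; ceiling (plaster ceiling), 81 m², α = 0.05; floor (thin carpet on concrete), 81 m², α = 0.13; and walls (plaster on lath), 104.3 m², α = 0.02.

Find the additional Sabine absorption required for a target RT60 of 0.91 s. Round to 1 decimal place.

A₁ = Σ Sᵢαᵢ = 17.1·0.33 + 81·0.05 + 81·0.13 + 104.3·0.02 = 22.309 sabins.
Target A₂ = 0.161·267.399/0.91 = 47.309 sabins (V = 267.399 m³).
Additional absorption ΔA = 47.309 − 22.309 = 25.0 sabins.

25.0 sabins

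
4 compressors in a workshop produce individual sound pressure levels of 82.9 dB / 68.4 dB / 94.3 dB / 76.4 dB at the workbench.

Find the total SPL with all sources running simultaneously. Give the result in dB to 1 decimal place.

94.7 dB

Sum in the linear (power) domain: Σ 10^(Lᵢ/10) = 10^(82.9/10) + 10^(68.4/10) + 10^(94.3/10) + 10^(76.4/10) = 2.937e+09.
L_total = 10·log₁₀(2.937e+09) = 94.7 dB.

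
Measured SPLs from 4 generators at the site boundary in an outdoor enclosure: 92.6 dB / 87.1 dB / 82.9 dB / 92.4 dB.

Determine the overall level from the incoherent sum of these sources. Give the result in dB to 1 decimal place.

Sum in the linear (power) domain: Σ 10^(Lᵢ/10) = 10^(92.6/10) + 10^(87.1/10) + 10^(82.9/10) + 10^(92.4/10) = 4.265e+09.
L_total = 10·log₁₀(4.265e+09) = 96.3 dB.

96.3 dB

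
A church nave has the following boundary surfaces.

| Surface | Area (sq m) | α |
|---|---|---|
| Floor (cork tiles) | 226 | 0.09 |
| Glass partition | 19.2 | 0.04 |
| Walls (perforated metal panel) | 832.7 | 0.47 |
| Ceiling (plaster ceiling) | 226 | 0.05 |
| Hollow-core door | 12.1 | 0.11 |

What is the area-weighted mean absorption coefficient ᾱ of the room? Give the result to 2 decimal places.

0.32

Total surface area S = 1316.0 sq m.
A = 226*0.09 + 19.2*0.04 + 832.7*0.47 + 226*0.05 + 12.1*0.11 = 425.108 sabins.
ᾱ = A/S = 0.32.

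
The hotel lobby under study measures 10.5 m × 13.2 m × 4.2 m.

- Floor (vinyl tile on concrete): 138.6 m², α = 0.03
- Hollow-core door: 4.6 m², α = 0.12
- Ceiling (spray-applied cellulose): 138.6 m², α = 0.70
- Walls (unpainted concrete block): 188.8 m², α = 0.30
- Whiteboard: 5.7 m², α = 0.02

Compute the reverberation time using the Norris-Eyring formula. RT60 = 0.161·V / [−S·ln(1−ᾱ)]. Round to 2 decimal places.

0.49 s

Total surface area S = 138.6 + 4.6 + 138.6 + 188.8 + 5.7 = 476.3 m².
Absorption A = 138.6·0.03 + 4.6·0.12 + 138.6·0.70 + 188.8·0.30 + 5.7·0.02 = 158.484 sabins.
ᾱ = 158.484 / 476.3 = 0.3327.
−S·ln(1−ᾱ) = −476.3 × ln(1 − 0.3327) = 192.671.
V = 10.5 × 13.2 × 4.2 = 582.12 m³.
RT60 = 0.161 × 582.12 / 192.671 = 0.49 s.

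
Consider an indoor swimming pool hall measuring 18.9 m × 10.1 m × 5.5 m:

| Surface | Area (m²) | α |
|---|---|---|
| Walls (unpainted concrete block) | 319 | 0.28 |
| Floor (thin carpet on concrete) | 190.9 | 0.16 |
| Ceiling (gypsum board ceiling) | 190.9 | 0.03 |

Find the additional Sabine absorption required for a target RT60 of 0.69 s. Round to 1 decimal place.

Summing Sᵢαᵢ: 89.320 + 30.544 + 5.727 → A₁ = 125.591 sabins.
V = 1049.895 m³. Required absorption A₂ = 0.161 × 1049.895 / 0.69 = 244.976 sabins.
Additional absorption ΔA = 244.976 − 125.591 = 119.4 sabins.

119.4 sabins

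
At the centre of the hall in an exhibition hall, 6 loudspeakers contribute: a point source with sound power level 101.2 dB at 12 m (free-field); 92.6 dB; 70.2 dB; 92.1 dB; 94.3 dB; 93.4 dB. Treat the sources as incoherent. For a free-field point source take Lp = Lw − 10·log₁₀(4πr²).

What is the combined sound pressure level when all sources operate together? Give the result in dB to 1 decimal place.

99.2 dB

Source at 12 m: Lp = 101.2 − 10·log₁₀(4π·12²) = 101.2 − 10·log₁₀(1809.557) = 68.6 dB.
Sum in the linear (power) domain: Σ 10^(Lᵢ/10) = 10^(68.6/10) + 10^(92.6/10) + 10^(70.2/10) + 10^(92.1/10) + 10^(94.3/10) + 10^(93.4/10) = 8.339e+09.
L_total = 10·log₁₀(8.339e+09) = 99.2 dB.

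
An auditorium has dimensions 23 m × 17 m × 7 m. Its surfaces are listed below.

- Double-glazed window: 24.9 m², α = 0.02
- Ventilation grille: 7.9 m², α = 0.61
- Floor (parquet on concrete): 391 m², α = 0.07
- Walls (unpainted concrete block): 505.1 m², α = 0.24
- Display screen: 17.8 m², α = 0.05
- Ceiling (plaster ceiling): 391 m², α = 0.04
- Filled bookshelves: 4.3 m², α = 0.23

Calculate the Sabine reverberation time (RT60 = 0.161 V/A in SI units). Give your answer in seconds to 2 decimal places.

2.57 s

A = Σ Sᵢαᵢ = 24.9*0.02 + 7.9*0.61 + 391*0.07 + 505.1*0.24 + 17.8*0.05 + 391*0.04 + 4.3*0.23 = 171.430 sabins.
V = 23·17·7 = 2737 m³.
T = 0.161 V/A = 0.161·2737/171.430 = 2.57 s.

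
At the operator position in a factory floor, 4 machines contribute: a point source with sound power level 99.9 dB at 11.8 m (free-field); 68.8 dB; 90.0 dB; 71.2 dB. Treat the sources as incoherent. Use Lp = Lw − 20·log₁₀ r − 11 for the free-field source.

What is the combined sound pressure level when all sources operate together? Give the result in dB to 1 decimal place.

90.1 dB

Source at 11.8 m: Lp = 99.9 − 20·log₁₀(11.8) − 11 = 67.5 dB.
Converting to relative power and adding: 10^(67.5/10) + 10^(68.8/10) + 10^(90.0/10) + 10^(71.2/10) = 1.026e+09.
L_total = 10·log₁₀(1.026e+09) = 90.1 dB.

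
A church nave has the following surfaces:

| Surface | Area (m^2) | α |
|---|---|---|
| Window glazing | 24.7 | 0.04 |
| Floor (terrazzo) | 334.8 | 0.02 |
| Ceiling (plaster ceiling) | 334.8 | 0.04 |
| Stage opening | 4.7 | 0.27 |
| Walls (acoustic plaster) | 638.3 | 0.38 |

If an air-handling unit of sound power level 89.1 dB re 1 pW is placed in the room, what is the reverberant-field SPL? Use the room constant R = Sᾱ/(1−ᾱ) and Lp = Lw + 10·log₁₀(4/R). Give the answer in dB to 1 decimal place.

69.9 dB

A = 264.899 sabins; S = 1337.3 m^2.
ᾱ = 264.899/1337.3 = 0.1981; R = Sᾱ/(1−ᾱ) = 264.899/(1−0.1981) = 330.339 m^2.
Lp = 89.1 + 10·log₁₀(4/330.339) = 89.1 + (-19.17) = 69.9 dB.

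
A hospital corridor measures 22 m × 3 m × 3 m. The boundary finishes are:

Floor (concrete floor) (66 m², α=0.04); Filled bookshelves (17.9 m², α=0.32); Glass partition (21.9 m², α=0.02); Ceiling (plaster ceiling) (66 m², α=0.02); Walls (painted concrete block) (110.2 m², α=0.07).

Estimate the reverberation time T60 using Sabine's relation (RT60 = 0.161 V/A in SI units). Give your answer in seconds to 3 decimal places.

Total absorption A = 66×0.04 + 17.9×0.32 + 21.9×0.02 + 66×0.02 + 110.2×0.07
  = 2.640 + 5.728 + 0.438 + 1.320 + 7.714 = 17.840 m² sabins.
V = 22·3·3 = 198 m³.
Sabine: RT60 = 0.161 × 198 / 17.840 = 1.787 s.

1.787 seconds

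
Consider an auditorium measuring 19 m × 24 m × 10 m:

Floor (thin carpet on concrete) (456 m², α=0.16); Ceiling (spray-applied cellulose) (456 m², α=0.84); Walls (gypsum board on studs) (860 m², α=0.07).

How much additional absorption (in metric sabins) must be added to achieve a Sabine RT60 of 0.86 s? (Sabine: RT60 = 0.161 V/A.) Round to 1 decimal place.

Summing Sᵢαᵢ: 72.960 + 383.040 + 60.200 → A₁ = 516.200 sabins.
For T = 0.86 s, need A₂ = 0.161·V/T = 0.161·4560/0.86 = 853.674 sabins.
Shortfall: 853.674 − 516.200 = 337.5 sabins.

337.5 sabins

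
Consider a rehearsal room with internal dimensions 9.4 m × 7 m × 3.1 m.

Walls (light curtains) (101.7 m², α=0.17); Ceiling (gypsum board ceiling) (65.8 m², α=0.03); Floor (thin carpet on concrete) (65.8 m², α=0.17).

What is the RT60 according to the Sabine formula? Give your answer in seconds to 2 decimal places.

A = Σ Sᵢαᵢ = 101.7*0.17 + 65.8*0.03 + 65.8*0.17 = 30.449 sabins.
V = 9.4·7·3.1 = 203.98 m³.
T = 0.161 V/A = 0.161·203.98/30.449 = 1.08 s.

1.08 s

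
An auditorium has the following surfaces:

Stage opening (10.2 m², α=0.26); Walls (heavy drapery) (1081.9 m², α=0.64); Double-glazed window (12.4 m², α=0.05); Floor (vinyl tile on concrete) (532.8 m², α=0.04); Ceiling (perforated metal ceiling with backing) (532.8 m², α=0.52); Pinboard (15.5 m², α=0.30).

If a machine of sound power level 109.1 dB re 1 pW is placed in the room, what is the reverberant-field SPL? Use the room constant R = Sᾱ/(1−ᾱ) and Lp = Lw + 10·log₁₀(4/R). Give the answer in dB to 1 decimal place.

82.5 dB

A = 998.706 sabins; S = 2185.6 m².
ᾱ = 0.4569, so room constant R = A/(1−ᾱ) = 1838.899 m².
Lp = Lw + 10 log₁₀(4/R) = 109.1 -26.62 = 82.5 dB.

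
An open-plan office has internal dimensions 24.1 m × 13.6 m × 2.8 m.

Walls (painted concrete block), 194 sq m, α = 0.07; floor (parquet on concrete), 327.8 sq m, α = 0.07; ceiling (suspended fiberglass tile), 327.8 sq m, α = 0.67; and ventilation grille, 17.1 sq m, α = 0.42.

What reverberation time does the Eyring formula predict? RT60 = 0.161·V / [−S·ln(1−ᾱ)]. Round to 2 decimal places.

0.47 s

Total surface area S = 194 + 327.8 + 327.8 + 17.1 = 866.7 sq m.
Absorption A = 194·0.07 + 327.8·0.07 + 327.8·0.67 + 17.1·0.42 = 263.334 sabins.
ᾱ = 263.334 / 866.7 = 0.3038.
Eyring denominator: −S ln(1−ᾱ) = 313.848.
V = 24.1 × 13.6 × 2.8 = 917.728 m³.
RT60 = 0.161 × 917.728 / 313.848 = 0.47 s.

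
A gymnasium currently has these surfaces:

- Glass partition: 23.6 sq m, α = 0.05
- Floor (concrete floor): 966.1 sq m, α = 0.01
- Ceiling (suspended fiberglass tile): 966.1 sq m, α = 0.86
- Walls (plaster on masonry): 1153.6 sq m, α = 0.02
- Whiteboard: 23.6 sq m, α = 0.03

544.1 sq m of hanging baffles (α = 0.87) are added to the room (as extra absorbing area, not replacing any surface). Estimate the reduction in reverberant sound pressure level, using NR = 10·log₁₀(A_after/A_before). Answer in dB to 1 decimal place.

A_before = Σ Sᵢαᵢ = 23.6*0.05 + 966.1*0.01 + 966.1*0.86 + 1153.6*0.02 + 23.6*0.03 = 865.467 sabins.
Treatment contributes 544.1·0.87 = 473.367 sabins.
A_after = 865.467 + 473.367 = 1338.834 sabins.
Reduction = 10 log₁₀(A_after/A_before) = 10 log₁₀(1.5469) = 1.9 dB.

1.9 dB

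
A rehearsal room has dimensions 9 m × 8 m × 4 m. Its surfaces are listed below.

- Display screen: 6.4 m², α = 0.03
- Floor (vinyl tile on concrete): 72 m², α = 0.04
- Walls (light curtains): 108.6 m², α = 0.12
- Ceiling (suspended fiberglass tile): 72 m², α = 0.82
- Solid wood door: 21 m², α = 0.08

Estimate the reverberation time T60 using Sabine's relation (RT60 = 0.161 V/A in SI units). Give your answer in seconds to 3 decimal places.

A = Σ Sᵢαᵢ = 6.4×0.03 + 72×0.04 + 108.6×0.12 + 72×0.82 + 21×0.08 = 76.824 sabins.
Room volume: 288 m³.
T = 0.161 V/A = 0.161·288/76.824 = 0.604 s.

0.604 seconds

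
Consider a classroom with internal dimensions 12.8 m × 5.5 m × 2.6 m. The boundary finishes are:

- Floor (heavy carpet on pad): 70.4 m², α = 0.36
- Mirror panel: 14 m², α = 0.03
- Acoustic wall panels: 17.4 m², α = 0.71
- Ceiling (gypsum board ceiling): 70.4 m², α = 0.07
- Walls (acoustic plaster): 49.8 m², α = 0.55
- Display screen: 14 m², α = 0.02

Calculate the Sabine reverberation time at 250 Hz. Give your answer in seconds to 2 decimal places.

0.42 seconds

Equivalent absorption area: A = 70.4·0.36 + 14·0.03 + 17.4·0.71 + 70.4·0.07 + 49.8·0.55 + 14·0.02 = 70.716 m².
Volume V = 12.8 × 5.5 × 2.6 = 183.04 m³.
T = 0.161 V/A = 0.161·183.04/70.716 = 0.42 s.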